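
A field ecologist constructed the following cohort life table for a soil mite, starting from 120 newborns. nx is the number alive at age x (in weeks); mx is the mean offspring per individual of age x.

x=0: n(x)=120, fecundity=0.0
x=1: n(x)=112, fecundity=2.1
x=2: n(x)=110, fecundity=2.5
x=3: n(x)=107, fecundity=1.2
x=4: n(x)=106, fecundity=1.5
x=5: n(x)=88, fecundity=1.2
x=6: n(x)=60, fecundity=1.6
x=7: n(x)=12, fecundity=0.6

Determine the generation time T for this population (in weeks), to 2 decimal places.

lx = nx/n0 = nx/120: 1, 0.93333…, 0.91667…, 0.89167…, 0.88333…, 0.73333…, 0.5, 0.1
lx·mx: 0, 1.96…, 2.291667…, 1.07…, 1.325…, 0.88…, 0.8, 0.06 → R0 = 8.386667…
x·lx·mx: 0, 1.96…, 4.583333…, 3.21…, 5.3…, 4.4…, 4.8, 0.42 → Σ = 24.673333…
T = 24.673333… / 8.386667… = 2.941971… → 2.94

2.94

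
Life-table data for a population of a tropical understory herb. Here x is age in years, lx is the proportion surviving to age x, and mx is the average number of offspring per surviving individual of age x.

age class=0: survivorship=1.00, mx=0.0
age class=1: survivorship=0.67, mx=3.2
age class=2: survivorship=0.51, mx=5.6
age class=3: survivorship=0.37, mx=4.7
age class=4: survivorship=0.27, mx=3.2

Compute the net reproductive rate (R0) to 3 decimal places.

lx·mx by age: 0, 2.144, 2.856, 1.739, 0.864
R0 = Σ lx·mx = 7.603 → 7.603

7.603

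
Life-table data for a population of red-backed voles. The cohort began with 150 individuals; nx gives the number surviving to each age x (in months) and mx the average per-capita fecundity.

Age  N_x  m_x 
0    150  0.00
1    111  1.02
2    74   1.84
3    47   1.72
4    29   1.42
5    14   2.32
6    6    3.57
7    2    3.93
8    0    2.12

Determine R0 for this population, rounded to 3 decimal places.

2.888

lx = nx/n0 = nx/150: 1, 0.74, 0.49333…, 0.31333…, 0.19333…, 0.09333…, 0.04, 0.01333…, 0
lx·mx by age: 0, 0.7548, 0.907733…, 0.538933…, 0.274533…, 0.216533…, 0.1428, 0.0524…, 0
R0 = Σ lx·mx = 2.887733… → 2.888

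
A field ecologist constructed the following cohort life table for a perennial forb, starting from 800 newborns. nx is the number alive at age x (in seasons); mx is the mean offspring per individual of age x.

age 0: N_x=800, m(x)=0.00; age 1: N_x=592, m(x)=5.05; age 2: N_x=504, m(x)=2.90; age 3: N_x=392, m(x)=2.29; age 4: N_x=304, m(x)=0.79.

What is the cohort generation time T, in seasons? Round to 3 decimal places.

lx = nx/n0 = nx/800: 1, 0.74, 0.63, 0.49, 0.38
lx·mx: 0, 3.737, 1.827, 1.1221, 0.3002 → R0 = 6.9863
x·lx·mx: 0, 3.737, 3.654, 3.3663, 1.2008 → Σ = 11.9581
T = 11.9581 / 6.9863 = 1.71165… → 1.712

1.712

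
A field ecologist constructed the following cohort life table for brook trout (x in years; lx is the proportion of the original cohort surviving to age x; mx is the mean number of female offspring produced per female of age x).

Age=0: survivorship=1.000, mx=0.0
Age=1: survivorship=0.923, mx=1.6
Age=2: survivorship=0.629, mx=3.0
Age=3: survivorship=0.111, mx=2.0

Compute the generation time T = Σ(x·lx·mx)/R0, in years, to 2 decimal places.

1.65

lx·mx: 0, 1.4768, 1.887, 0.222 → R0 = 3.5858
x·lx·mx: 0, 1.4768, 3.774, 0.666 → Σ = 5.9168
T = 5.9168 / 3.5858 = 1.650064… → 1.65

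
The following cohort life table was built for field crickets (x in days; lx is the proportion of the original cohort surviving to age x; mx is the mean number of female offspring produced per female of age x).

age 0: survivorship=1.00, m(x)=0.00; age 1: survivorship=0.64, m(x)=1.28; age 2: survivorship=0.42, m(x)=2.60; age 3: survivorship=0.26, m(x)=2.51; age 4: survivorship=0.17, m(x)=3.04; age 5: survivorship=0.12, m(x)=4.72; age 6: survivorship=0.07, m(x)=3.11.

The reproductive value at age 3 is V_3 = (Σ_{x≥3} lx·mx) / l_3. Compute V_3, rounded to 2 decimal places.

7.51

lx·mx for x ≥ 3: 0.6526, 0.5168, 0.5664, 0.2177 → sum = 1.9535
V_3 = 1.9535 / l_3 = 1.9535 / 0.26 = 7.513462… → 7.51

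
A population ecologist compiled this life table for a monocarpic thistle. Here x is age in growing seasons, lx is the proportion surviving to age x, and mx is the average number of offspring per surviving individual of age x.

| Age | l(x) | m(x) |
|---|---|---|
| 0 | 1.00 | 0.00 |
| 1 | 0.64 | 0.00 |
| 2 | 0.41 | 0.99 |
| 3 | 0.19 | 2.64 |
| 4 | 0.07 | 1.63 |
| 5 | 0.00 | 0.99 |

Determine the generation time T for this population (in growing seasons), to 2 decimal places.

lx·mx: 0, 0, 0.4059, 0.5016, 0.1141, 0 → R0 = 1.0216
x·lx·mx: 0, 0, 0.8118, 1.5048, 0.4564, 0 → Σ = 2.773
T = 2.773 / 1.0216 = 2.71437… → 2.71

2.71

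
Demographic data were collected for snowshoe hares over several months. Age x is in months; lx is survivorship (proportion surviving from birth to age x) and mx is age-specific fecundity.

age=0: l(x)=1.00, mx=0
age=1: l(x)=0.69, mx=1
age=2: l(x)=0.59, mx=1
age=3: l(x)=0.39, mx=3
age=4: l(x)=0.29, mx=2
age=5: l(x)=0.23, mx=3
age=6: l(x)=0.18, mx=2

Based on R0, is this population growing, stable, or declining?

growing

R0 = Σ lx·mx = 0 + 0.69 + 0.59 + 1.17 + 0.58 + 0.69 + 0.36 = 4.08
R0 > 1, so the population is growing.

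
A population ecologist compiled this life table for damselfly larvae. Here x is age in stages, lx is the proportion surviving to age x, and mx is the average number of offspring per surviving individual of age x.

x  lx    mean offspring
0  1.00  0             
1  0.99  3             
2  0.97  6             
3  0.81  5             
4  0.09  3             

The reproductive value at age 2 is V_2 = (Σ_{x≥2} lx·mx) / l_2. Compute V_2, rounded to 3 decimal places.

10.454

lx·mx for x ≥ 2: 5.82, 4.05, 0.27 → sum = 10.14
V_2 = 10.14 / l_2 = 10.14 / 0.97 = 10.453608… → 10.454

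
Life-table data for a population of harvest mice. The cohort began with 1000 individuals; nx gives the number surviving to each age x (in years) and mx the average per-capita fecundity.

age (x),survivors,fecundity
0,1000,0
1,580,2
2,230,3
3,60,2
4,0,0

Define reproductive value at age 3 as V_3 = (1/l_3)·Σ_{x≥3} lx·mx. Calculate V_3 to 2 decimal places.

lx = nx/n0 = nx/1000: 1, 0.58, 0.23, 0.06, 0
lx·mx for x ≥ 3: 0.12, 0 → sum = 0.12
V_3 = 0.12 / l_3 = 0.12 / 0.06 = 2 → 2.00

2.00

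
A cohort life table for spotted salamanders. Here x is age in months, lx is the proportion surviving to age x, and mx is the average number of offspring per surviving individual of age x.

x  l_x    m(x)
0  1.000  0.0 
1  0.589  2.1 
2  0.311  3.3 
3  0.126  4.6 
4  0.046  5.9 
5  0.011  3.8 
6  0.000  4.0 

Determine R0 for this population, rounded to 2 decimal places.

3.16

lx·mx by age: 0, 1.2369, 1.0263, 0.5796, 0.2714, 0.0418, 0
R0 = Σ lx·mx = 3.156 → 3.16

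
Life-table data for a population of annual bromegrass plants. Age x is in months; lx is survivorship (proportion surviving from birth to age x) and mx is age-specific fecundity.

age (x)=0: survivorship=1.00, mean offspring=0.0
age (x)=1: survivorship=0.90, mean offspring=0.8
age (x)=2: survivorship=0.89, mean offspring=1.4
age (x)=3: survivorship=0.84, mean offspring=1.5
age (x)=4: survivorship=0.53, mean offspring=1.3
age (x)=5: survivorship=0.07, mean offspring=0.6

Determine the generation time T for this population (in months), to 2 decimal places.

lx·mx: 0, 0.72, 1.246, 1.26, 0.689, 0.042 → R0 = 3.957
x·lx·mx: 0, 0.72, 2.492, 3.78, 2.756, 0.21 → Σ = 9.958
T = 9.958 / 3.957 = 2.516553… → 2.52

2.52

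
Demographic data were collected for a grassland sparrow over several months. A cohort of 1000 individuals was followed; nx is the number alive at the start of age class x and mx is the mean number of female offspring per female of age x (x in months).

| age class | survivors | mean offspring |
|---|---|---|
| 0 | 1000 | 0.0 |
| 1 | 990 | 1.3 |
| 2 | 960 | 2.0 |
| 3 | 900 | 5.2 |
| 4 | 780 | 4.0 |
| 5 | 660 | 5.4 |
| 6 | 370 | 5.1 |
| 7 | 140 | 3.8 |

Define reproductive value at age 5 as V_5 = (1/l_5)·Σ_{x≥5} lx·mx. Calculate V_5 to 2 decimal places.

lx = nx/n0 = nx/1000: 1, 0.99, 0.96, 0.9, 0.78, 0.66, 0.37, 0.14
lx·mx for x ≥ 5: 3.564, 1.887, 0.532 → sum = 5.983
V_5 = 5.983 / l_5 = 5.983 / 0.66 = 9.065152… → 9.07

9.07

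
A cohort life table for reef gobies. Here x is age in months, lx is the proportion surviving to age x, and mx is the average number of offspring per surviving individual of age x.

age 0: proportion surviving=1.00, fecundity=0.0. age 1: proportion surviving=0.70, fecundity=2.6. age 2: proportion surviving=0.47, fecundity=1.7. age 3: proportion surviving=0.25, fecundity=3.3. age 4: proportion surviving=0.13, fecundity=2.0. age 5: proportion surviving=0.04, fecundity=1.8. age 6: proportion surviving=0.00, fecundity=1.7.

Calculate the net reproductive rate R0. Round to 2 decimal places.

lx·mx by age: 0, 1.82, 0.799, 0.825, 0.26, 0.072, 0
R0 = Σ lx·mx = 3.776 → 3.78

3.78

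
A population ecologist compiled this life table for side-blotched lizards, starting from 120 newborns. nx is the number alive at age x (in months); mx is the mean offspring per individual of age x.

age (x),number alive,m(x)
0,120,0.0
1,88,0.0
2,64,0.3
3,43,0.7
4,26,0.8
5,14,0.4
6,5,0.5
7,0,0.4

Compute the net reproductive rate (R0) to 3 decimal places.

0.652

lx = nx/n0 = nx/120: 1, 0.73333…, 0.53333…, 0.35833…, 0.21667…, 0.11667…, 0.04167…, 0
lx·mx by age: 0, 0, 0.16…, 0.250833…, 0.173333…, 0.046667…, 0.020833…, 0
R0 = Σ lx·mx = 0.651667… → 0.652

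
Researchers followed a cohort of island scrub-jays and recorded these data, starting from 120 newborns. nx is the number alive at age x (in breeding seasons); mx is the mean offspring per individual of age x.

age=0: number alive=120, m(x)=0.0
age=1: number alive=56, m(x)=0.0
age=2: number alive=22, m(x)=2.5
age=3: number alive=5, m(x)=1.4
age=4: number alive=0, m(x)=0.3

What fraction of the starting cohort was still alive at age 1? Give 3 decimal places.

0.467

l_1 = n_1/n_0 = 56/120 = 0.466667… → 0.467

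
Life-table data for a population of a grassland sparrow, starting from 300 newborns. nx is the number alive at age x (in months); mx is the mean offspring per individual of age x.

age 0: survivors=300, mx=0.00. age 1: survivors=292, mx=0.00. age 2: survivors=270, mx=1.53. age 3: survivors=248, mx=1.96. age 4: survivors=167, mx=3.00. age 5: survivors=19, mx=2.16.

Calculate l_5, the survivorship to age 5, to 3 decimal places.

0.063

l_5 = n_5/n_0 = 19/300 = 0.063333… → 0.063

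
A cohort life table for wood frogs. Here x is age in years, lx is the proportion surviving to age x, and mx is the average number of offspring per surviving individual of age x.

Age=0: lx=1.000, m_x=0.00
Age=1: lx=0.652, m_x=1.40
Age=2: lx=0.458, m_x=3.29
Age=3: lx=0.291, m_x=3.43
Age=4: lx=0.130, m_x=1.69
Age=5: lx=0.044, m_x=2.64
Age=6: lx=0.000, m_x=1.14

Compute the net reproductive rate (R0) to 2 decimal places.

lx·mx by age: 0, 0.9128, 1.50682, 0.99813, 0.2197, 0.11616, 0
R0 = Σ lx·mx = 3.75361 → 3.75

3.75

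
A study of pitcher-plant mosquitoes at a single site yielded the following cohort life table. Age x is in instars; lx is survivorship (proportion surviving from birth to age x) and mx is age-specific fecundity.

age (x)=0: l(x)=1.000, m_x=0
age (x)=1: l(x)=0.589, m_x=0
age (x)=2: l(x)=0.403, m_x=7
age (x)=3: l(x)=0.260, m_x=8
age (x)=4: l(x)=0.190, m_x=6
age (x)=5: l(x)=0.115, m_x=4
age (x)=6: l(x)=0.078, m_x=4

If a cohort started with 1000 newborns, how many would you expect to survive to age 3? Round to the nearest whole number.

260

Expected survivors = N0 · l_3 = 1000 × 0.260 = 260 → 260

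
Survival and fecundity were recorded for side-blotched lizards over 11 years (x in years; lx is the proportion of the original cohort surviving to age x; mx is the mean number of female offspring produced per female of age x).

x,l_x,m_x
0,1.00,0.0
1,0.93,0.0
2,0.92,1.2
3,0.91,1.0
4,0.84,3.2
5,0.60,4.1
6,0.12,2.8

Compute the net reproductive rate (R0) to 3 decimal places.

lx·mx by age: 0, 0, 1.104, 0.91, 2.688, 2.46, 0.336
R0 = Σ lx·mx = 7.498 → 7.498

7.498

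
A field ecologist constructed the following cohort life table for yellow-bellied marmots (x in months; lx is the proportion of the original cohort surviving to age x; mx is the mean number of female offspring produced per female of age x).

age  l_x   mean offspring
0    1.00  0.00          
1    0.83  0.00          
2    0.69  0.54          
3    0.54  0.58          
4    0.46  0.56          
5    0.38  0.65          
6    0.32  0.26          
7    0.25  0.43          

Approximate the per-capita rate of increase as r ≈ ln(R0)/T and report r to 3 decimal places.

R0 = Σ lx·mx = 0 + 0 + 0.3726 + 0.3132 + 0.2576 + 0.247 + 0.0832 + 0.1075 = 1.3811
Σ x·lx·mx = 5.2019; T = 5.2019/1.3811 = 3.76649…
r ≈ ln(R0)/T = ln(1.3811)/3.76649… = 0.08572… → 0.086

0.086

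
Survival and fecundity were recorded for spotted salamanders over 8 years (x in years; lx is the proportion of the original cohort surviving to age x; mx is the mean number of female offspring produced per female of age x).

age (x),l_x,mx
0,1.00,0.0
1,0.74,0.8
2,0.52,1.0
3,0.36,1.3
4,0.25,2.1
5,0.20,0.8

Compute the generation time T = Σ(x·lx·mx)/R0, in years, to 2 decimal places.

2.62

lx·mx: 0, 0.592, 0.52, 0.468, 0.525, 0.16 → R0 = 2.265
x·lx·mx: 0, 0.592, 1.04, 1.404, 2.1, 0.8 → Σ = 5.936
T = 5.936 / 2.265 = 2.620751… → 2.62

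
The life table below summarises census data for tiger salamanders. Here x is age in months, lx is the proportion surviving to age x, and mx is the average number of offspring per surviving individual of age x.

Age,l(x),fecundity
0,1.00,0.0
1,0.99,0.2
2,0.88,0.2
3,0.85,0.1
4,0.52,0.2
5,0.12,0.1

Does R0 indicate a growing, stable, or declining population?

R0 = Σ lx·mx = 0 + 0.198 + 0.176 + 0.085 + 0.104 + 0.012 = 0.575
R0 < 1, so the population is declining.

declining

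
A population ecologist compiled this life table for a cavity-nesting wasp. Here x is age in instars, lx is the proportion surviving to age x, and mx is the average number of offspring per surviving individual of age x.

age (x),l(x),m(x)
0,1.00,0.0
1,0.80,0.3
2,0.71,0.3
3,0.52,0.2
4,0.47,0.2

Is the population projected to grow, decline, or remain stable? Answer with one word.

R0 = Σ lx·mx = 0 + 0.24 + 0.213 + 0.104 + 0.094 = 0.651
R0 < 1, so the population is declining.

declining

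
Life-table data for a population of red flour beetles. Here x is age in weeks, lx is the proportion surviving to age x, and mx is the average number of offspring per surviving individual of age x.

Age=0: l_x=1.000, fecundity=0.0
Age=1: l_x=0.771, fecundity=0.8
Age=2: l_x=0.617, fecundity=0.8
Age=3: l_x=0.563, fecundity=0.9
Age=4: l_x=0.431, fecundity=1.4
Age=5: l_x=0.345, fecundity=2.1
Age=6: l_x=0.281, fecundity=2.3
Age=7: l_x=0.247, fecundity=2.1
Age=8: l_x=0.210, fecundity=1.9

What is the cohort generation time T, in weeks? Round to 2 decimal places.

lx·mx: 0, 0.6168, 0.4936, 0.5067, 0.6034, 0.7245, 0.6463, 0.5187, 0.399 → R0 = 4.509
x·lx·mx: 0, 0.6168, 0.9872, 1.5201, 2.4136, 3.6225, 3.8778, 3.6309, 3.192 → Σ = 19.8609
T = 19.8609 / 4.509 = 4.404724… → 4.40

4.40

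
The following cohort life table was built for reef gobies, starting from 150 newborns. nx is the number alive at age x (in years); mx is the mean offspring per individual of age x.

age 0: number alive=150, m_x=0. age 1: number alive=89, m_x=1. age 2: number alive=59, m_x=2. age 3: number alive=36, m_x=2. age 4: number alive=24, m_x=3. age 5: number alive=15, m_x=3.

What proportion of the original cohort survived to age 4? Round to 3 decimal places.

0.160

l_4 = n_4/n_0 = 24/150 = 0.16 → 0.160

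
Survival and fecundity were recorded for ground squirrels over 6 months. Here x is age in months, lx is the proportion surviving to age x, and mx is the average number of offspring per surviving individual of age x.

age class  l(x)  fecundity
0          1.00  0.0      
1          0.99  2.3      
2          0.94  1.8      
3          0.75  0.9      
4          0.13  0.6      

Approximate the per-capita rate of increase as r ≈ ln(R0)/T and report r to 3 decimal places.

R0 = Σ lx·mx = 0 + 2.277 + 1.692 + 0.675 + 0.078 = 4.722
Σ x·lx·mx = 7.998; T = 7.998/4.722 = 1.69377…
r ≈ ln(R0)/T = ln(4.722)/1.69377… = 0.91643… → 0.916

0.916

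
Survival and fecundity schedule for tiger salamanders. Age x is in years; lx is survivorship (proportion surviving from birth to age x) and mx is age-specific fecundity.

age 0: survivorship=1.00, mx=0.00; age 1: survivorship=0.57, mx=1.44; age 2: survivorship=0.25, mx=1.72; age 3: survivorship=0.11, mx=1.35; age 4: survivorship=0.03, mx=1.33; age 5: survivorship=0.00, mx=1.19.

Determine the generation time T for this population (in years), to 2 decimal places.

lx·mx: 0, 0.8208, 0.43, 0.1485, 0.0399, 0 → R0 = 1.4392
x·lx·mx: 0, 0.8208, 0.86, 0.4455, 0.1596, 0 → Σ = 2.2859
T = 2.2859 / 1.4392 = 1.588313… → 1.59

1.59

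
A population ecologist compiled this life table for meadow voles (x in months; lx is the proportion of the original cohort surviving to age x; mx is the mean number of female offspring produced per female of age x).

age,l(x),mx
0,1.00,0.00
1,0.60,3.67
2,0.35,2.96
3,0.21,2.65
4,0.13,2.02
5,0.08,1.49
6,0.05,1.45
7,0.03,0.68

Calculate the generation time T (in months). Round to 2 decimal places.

lx·mx: 0, 2.202, 1.036, 0.5565, 0.2626, 0.1192, 0.0725, 0.0204 → R0 = 4.2692
x·lx·mx: 0, 2.202, 2.072, 1.6695, 1.0504, 0.596, 0.435, 0.1428 → Σ = 8.1677
T = 8.1677 / 4.2692 = 1.913169… → 1.91

1.91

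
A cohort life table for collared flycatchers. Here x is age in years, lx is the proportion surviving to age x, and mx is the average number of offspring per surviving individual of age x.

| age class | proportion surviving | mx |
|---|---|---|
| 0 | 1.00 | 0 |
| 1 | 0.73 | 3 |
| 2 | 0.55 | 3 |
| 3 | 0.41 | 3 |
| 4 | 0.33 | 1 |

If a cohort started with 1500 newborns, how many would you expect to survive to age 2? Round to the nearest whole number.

825

Expected survivors = N0 · l_2 = 1500 × 0.55 = 825 → 825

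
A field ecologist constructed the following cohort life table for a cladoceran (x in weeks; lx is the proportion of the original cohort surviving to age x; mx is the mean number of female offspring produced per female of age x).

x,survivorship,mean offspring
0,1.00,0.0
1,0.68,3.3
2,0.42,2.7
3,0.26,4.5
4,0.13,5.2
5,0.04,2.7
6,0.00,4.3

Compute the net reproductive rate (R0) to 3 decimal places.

lx·mx by age: 0, 2.244, 1.134, 1.17, 0.676, 0.108, 0
R0 = Σ lx·mx = 5.332 → 5.332

5.332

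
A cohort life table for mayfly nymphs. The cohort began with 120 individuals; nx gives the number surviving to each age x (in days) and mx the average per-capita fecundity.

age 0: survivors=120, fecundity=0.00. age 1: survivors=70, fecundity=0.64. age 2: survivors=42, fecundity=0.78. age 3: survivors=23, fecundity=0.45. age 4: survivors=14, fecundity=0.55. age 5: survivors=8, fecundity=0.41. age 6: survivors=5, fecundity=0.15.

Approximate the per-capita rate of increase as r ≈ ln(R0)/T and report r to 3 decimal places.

lx = nx/n0 = nx/120: 1, 0.58333…, 0.35, 0.19167…, 0.11667…, 0.06667…, 0.04167…
R0 = Σ lx·mx = 0 + 0.37333… + 0.273 + 0.08625… + 0.06417… + 0.02733… + 0.00625… = 0.830333…
Σ x·lx·mx = 1.608917…; T = 1.608917…/0.830333… = 1.93768…
r ≈ ln(R0)/T = ln(0.830333…)/1.93768… = -0.09595… → -0.096

-0.096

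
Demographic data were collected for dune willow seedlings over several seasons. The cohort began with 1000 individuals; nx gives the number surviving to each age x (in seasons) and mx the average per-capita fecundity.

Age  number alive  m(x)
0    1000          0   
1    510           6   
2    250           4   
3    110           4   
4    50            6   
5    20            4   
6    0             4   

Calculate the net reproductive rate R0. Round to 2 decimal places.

lx = nx/n0 = nx/1000: 1, 0.51, 0.25, 0.11, 0.05, 0.02, 0
lx·mx by age: 0, 3.06, 1, 0.44, 0.3, 0.08, 0
R0 = Σ lx·mx = 4.88 → 4.88

4.88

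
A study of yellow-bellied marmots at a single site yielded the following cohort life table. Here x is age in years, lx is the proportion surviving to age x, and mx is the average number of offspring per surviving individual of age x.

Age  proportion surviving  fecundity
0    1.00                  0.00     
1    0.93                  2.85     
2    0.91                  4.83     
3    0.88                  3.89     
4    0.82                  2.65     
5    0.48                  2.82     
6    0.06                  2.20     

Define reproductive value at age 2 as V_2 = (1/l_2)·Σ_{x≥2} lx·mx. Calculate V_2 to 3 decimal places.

lx·mx for x ≥ 2: 4.3953, 3.4232, 2.173, 1.3536, 0.132 → sum = 11.4771
V_2 = 11.4771 / l_2 = 11.4771 / 0.91 = 12.612198… → 12.612

12.612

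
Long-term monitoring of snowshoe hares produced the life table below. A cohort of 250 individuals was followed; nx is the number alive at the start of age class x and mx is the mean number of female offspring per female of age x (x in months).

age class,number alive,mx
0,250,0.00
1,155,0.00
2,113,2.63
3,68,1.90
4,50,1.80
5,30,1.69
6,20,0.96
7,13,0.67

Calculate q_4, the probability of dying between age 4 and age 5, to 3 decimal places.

0.400

lx = nx/n0 = nx/250: 1, 0.62, 0.452, 0.272, 0.2, 0.12, 0.08, 0.052
q_4 = (l_4 − l_5) / l_4 = (0.2 − 0.12) / 0.2
     = 0.08 / 0.2 = 0.4 → 0.400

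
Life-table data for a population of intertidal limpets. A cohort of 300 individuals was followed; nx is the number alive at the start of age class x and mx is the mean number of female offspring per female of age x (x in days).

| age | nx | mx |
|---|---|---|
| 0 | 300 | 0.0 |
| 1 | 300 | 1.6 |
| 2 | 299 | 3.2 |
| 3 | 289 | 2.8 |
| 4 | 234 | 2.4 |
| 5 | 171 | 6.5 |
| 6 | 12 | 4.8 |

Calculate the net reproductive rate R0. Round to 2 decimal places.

13.26

lx = nx/n0 = nx/300: 1, 1, 0.99667…, 0.96333…, 0.78, 0.57, 0.04
lx·mx by age: 0, 1.6, 3.189333…, 2.697333…, 1.872, 3.705, 0.192
R0 = Σ lx·mx = 13.255667… → 13.26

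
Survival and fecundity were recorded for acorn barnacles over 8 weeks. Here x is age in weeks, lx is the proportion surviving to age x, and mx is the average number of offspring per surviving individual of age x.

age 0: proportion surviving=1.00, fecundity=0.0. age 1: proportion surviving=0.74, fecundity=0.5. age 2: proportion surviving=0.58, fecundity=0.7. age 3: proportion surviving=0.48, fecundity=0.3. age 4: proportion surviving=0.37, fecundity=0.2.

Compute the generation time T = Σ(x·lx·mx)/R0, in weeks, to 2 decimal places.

lx·mx: 0, 0.37, 0.406, 0.144, 0.074 → R0 = 0.994
x·lx·mx: 0, 0.37, 0.812, 0.432, 0.296 → Σ = 1.91
T = 1.91 / 0.994 = 1.921529… → 1.92

1.92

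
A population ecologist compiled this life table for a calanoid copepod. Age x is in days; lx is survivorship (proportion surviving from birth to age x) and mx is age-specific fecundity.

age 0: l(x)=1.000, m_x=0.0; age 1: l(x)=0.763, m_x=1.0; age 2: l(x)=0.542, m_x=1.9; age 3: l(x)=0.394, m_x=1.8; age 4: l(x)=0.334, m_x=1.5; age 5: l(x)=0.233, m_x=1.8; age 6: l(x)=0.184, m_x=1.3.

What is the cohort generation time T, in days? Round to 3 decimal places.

lx·mx: 0, 0.763, 1.0298, 0.7092, 0.501, 0.4194, 0.2392 → R0 = 3.6616
x·lx·mx: 0, 0.763, 2.0596, 2.1276, 2.004, 2.097, 1.4352 → Σ = 10.4864
T = 10.4864 / 3.6616 = 2.863885… → 2.864

2.864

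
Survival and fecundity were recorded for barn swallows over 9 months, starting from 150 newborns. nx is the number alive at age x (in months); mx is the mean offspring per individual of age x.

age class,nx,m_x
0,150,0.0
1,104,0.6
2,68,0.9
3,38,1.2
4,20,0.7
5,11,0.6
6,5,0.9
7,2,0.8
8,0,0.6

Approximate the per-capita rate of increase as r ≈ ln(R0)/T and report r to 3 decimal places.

0.117

lx = nx/n0 = nx/150: 1, 0.69333…, 0.45333…, 0.25333…, 0.13333…, 0.07333…, 0.03333…, 0.01333…, 0
R0 = Σ lx·mx = 0 + 0.416… + 0.408… + 0.304… + 0.09333… + 0.044… + 0.03… + 0.01067… + 0 = 1.306…
Σ x·lx·mx = 2.992…; T = 2.992…/1.306… = 2.29096…
r ≈ ln(R0)/T = ln(1.306…)/2.29096… = 0.11653… → 0.117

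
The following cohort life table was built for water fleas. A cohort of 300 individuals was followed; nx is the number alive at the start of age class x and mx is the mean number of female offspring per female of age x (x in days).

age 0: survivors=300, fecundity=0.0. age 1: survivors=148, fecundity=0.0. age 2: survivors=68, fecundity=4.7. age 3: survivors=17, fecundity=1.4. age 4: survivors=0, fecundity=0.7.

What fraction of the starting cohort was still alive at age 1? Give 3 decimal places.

0.493

l_1 = n_1/n_0 = 148/300 = 0.493333… → 0.493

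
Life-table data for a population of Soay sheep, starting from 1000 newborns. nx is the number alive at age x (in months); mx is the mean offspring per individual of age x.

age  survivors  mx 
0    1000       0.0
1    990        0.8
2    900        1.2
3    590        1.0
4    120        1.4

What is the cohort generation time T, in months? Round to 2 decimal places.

lx = nx/n0 = nx/1000: 1, 0.99, 0.9, 0.59, 0.12
lx·mx: 0, 0.792, 1.08, 0.59, 0.168 → R0 = 2.63
x·lx·mx: 0, 0.792, 2.16, 1.77, 0.672 → Σ = 5.394
T = 5.394 / 2.63 = 2.050951… → 2.05

2.05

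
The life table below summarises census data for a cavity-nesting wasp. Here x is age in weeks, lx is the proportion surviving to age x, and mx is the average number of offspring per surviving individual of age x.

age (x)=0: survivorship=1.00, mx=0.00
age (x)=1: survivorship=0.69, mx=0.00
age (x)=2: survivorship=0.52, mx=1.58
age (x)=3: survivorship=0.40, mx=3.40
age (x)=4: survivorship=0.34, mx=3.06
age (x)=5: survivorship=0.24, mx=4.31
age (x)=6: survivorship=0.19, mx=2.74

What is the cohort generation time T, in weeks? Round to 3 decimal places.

3.806

lx·mx: 0, 0, 0.8216, 1.36, 1.0404, 1.0344, 0.5206 → R0 = 4.777
x·lx·mx: 0, 0, 1.6432, 4.08, 4.1616, 5.172, 3.1236 → Σ = 18.1804
T = 18.1804 / 4.777 = 3.80582… → 3.806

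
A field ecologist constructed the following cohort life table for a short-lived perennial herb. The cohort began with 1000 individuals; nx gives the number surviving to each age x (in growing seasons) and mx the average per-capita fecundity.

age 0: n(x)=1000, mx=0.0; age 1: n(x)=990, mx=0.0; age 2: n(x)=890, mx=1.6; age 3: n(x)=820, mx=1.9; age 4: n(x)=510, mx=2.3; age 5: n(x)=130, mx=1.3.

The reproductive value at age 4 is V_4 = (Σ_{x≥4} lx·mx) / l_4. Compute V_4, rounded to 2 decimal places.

lx = nx/n0 = nx/1000: 1, 0.99, 0.89, 0.82, 0.51, 0.13
lx·mx for x ≥ 4: 1.173, 0.169 → sum = 1.342
V_4 = 1.342 / l_4 = 1.342 / 0.51 = 2.631373… → 2.63

2.63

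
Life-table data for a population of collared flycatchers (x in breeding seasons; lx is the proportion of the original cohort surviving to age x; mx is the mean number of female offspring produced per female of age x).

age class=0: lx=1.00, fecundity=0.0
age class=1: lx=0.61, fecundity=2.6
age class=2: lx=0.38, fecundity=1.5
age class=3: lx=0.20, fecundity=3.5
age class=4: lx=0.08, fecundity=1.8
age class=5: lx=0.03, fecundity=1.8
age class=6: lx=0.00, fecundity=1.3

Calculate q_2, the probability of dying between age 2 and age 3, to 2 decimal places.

0.47

q_2 = (l_2 − l_3) / l_2 = (0.38 − 0.2) / 0.38
     = 0.18 / 0.38 = 0.473684… → 0.47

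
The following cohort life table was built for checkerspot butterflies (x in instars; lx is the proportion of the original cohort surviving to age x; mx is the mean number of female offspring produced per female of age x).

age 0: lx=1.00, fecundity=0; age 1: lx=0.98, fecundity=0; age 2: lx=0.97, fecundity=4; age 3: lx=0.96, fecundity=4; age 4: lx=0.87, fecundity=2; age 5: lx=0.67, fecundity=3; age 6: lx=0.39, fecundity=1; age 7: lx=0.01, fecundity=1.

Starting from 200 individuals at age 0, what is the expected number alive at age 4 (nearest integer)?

174

Expected survivors = N0 · l_4 = 200 × 0.87 = 174 → 174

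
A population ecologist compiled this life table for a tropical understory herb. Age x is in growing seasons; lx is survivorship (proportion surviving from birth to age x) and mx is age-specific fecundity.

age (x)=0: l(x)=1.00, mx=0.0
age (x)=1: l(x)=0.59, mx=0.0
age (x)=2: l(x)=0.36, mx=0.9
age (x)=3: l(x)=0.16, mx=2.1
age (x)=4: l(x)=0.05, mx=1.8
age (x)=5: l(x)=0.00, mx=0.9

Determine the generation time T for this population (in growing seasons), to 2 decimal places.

lx·mx: 0, 0, 0.324, 0.336, 0.09, 0 → R0 = 0.75
x·lx·mx: 0, 0, 0.648, 1.008, 0.36, 0 → Σ = 2.016
T = 2.016 / 0.75 = 2.688 → 2.69

2.69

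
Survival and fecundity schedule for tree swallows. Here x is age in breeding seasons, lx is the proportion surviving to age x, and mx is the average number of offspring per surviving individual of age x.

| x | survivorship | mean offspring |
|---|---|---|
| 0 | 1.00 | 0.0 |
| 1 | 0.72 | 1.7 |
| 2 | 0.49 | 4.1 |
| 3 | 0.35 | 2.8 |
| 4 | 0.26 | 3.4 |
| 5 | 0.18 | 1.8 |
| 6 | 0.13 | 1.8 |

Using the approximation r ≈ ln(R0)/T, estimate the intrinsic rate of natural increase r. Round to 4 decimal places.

R0 = Σ lx·mx = 0 + 1.224 + 2.009 + 0.98 + 0.884 + 0.324 + 0.234 = 5.655
Σ x·lx·mx = 14.742; T = 14.742/5.655 = 2.6069…
r ≈ ln(R0)/T = ln(5.655)/2.6069… = 0.664599… → 0.6646

0.6646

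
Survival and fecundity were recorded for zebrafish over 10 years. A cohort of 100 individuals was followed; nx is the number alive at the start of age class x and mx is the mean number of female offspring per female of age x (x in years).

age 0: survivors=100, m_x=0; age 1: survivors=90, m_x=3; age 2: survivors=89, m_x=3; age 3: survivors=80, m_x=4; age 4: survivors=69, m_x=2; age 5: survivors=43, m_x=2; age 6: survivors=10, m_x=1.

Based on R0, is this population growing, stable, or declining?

growing

lx = nx/n0 = nx/100: 1, 0.9, 0.89, 0.8, 0.69, 0.43, 0.1
R0 = Σ lx·mx = 0 + 2.7 + 2.67 + 3.2 + 1.38 + 0.86 + 0.1 = 10.91
R0 > 1, so the population is growing.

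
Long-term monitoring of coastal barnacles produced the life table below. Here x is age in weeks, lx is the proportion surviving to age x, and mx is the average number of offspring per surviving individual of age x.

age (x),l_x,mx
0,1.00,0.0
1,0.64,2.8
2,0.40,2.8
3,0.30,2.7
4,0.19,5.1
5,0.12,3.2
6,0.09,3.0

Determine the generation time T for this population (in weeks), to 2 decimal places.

2.60

lx·mx: 0, 1.792, 1.12, 0.81, 0.969, 0.384, 0.27 → R0 = 5.345
x·lx·mx: 0, 1.792, 2.24, 2.43, 3.876, 1.92, 1.62 → Σ = 13.878
T = 13.878 / 5.345 = 2.596445… → 2.60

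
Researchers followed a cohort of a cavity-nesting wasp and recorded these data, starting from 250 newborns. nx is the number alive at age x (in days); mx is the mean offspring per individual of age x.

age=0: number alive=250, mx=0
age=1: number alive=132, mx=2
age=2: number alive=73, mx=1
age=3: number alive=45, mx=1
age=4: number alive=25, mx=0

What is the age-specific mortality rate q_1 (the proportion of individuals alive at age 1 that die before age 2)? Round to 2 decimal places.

0.45

lx = nx/n0 = nx/250: 1, 0.528, 0.292, 0.18, 0.1
q_1 = (l_1 − l_2) / l_1 = (0.528 − 0.292) / 0.528
     = 0.236 / 0.528 = 0.44697… → 0.45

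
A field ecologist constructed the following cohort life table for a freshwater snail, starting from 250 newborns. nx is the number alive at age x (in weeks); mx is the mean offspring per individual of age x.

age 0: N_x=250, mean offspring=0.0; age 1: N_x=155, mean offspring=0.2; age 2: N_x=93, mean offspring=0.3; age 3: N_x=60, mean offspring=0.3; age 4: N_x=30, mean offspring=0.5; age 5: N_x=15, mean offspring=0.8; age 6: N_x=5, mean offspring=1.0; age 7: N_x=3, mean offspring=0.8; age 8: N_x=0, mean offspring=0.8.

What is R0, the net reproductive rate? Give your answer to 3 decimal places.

0.445

lx = nx/n0 = nx/250: 1, 0.62, 0.372, 0.24, 0.12, 0.06, 0.02, 0.012, 0
lx·mx by age: 0, 0.124, 0.1116, 0.072, 0.06, 0.048, 0.02, 0.0096, 0
R0 = Σ lx·mx = 0.4452 → 0.445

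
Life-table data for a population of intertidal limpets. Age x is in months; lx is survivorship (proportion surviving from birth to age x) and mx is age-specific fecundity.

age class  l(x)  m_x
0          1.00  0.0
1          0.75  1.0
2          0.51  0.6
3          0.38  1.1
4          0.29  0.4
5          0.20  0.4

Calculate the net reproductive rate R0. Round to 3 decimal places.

lx·mx by age: 0, 0.75, 0.306, 0.418, 0.116, 0.08
R0 = Σ lx·mx = 1.67 → 1.670

1.670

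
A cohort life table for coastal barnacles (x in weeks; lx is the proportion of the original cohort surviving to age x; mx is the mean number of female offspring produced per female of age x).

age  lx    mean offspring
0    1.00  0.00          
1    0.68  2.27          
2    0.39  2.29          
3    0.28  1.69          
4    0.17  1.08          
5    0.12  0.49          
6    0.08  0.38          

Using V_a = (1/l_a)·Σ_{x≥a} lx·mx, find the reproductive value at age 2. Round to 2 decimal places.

lx·mx for x ≥ 2: 0.8931, 0.4732, 0.1836, 0.0588, 0.0304 → sum = 1.6391
V_2 = 1.6391 / l_2 = 1.6391 / 0.39 = 4.202821… → 4.20

4.20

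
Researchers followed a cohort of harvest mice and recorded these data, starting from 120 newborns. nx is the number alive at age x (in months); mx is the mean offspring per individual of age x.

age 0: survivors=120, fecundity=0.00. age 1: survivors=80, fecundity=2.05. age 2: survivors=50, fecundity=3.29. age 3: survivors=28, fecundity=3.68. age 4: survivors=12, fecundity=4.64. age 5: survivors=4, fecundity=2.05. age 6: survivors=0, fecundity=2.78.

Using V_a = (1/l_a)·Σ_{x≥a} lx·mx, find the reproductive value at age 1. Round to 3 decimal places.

6.193

lx = nx/n0 = nx/120: 1, 0.66667…, 0.41667…, 0.23333…, 0.1, 0.03333…, 0
lx·mx for x ≥ 1: 1.366667…, 1.370833…, 0.858667…, 0.464, 0.068333…, 0 → sum = 4.1285…
V_1 = 4.1285… / l_1 = 4.1285… / 0.666667… = 6.19275… → 6.193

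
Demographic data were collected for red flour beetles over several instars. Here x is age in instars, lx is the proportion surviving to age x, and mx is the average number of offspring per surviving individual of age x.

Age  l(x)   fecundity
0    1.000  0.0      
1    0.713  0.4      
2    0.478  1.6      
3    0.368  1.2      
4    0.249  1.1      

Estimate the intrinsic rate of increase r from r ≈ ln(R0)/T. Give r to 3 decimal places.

0.237

R0 = Σ lx·mx = 0 + 0.2852 + 0.7648 + 0.4416 + 0.2739 = 1.7655
Σ x·lx·mx = 4.2352; T = 4.2352/1.7655 = 2.39887…
r ≈ ln(R0)/T = ln(1.7655)/2.39887… = 0.23696… → 0.237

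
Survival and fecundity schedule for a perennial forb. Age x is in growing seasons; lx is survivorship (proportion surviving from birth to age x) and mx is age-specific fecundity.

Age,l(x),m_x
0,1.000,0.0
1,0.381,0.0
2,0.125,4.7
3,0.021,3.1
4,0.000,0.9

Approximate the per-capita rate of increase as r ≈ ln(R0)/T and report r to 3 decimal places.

R0 = Σ lx·mx = 0 + 0 + 0.5875 + 0.0651 + 0 = 0.6526
Σ x·lx·mx = 1.3703; T = 1.3703/0.6526 = 2.09975…
r ≈ ln(R0)/T = ln(0.6526)/2.09975… = -0.20326… → -0.203

-0.203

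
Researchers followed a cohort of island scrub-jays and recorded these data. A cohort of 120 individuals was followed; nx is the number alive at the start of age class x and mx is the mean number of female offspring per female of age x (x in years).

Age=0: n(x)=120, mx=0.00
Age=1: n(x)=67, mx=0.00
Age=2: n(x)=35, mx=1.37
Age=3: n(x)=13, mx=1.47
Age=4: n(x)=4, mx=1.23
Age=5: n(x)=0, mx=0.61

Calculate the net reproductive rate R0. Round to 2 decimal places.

0.60

lx = nx/n0 = nx/120: 1, 0.55833…, 0.29167…, 0.10833…, 0.03333…, 0
lx·mx by age: 0, 0, 0.399583…, 0.15925…, 0.041…, 0
R0 = Σ lx·mx = 0.599833… → 0.60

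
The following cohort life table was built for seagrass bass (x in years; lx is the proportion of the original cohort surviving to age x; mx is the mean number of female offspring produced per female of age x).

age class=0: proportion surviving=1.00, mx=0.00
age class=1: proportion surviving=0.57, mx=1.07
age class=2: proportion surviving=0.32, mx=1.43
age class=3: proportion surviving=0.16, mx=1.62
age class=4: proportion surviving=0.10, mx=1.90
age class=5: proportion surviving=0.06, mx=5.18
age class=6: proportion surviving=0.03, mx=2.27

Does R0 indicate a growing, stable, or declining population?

R0 = Σ lx·mx = 0 + 0.6099 + 0.4576 + 0.2592 + 0.19 + 0.3108 + 0.0681 = 1.8956
R0 > 1, so the population is growing.

growing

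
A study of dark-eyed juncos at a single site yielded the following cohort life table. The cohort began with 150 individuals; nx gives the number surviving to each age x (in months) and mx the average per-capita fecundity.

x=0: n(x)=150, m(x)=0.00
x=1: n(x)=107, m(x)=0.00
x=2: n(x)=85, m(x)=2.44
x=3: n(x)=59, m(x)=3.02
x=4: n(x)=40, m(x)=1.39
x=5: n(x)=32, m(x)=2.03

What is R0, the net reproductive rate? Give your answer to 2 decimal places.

3.37

lx = nx/n0 = nx/150: 1, 0.71333…, 0.56667…, 0.39333…, 0.26667…, 0.21333…
lx·mx by age: 0, 0, 1.382667…, 1.187867…, 0.370667…, 0.433067…
R0 = Σ lx·mx = 3.374267… → 3.37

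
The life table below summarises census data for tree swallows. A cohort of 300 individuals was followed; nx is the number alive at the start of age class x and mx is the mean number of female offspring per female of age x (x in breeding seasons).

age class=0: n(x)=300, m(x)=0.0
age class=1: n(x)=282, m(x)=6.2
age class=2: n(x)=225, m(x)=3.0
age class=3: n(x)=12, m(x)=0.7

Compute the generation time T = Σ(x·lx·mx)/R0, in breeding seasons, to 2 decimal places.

1.28

lx = nx/n0 = nx/300: 1, 0.94, 0.75, 0.04
lx·mx: 0, 5.828, 2.25, 0.028 → R0 = 8.106
x·lx·mx: 0, 5.828, 4.5, 0.084 → Σ = 10.412
T = 10.412 / 8.106 = 1.284481… → 1.28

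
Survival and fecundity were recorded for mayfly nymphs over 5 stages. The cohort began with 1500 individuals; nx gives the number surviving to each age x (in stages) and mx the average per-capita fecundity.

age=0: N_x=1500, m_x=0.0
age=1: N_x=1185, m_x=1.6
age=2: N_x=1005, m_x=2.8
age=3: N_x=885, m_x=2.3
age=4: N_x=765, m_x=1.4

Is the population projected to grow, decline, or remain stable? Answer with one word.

lx = nx/n0 = nx/1500: 1, 0.79, 0.67, 0.59, 0.51
R0 = Σ lx·mx = 0 + 1.264 + 1.876 + 1.357 + 0.714 = 5.211
R0 > 1, so the population is growing.

growing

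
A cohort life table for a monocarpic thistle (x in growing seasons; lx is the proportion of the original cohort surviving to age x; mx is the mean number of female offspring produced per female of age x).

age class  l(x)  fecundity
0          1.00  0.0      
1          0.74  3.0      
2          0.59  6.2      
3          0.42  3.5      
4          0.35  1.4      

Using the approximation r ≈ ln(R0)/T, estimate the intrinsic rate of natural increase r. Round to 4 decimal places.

1.0146

R0 = Σ lx·mx = 0 + 2.22 + 3.658 + 1.47 + 0.49 = 7.838
Σ x·lx·mx = 15.906; T = 15.906/7.838 = 2.02934…
r ≈ ln(R0)/T = ln(7.838)/2.02934… = 1.014605… → 1.0146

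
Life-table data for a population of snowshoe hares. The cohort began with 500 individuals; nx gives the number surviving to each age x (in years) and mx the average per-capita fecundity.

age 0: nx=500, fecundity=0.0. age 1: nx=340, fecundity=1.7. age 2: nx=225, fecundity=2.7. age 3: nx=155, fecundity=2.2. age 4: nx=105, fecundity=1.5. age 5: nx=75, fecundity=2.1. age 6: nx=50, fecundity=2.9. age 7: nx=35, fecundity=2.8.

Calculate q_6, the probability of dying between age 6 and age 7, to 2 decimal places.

lx = nx/n0 = nx/500: 1, 0.68, 0.45, 0.31, 0.21, 0.15, 0.1, 0.07
q_6 = (l_6 − l_7) / l_6 = (0.1 − 0.07) / 0.1
     = 0.03 / 0.1 = 0.3 → 0.30

0.30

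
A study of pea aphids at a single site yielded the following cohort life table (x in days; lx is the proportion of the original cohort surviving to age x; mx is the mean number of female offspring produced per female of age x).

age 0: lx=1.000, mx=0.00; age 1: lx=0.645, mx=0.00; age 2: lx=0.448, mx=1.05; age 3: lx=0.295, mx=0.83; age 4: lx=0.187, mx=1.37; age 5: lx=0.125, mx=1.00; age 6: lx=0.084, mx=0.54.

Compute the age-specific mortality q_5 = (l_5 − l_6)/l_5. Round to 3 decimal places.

q_5 = (l_5 − l_6) / l_5 = (0.125 − 0.084) / 0.125
     = 0.041 / 0.125 = 0.328 → 0.328

0.328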